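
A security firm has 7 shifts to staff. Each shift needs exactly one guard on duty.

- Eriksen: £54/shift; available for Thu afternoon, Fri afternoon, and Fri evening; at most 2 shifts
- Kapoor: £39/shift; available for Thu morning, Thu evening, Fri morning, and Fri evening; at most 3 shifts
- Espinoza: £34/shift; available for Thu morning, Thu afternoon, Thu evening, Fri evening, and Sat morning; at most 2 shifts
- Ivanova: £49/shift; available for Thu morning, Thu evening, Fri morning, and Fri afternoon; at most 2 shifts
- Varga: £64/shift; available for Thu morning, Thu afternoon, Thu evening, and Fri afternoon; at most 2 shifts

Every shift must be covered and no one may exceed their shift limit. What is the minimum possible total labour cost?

£283

Sat morning can only be covered by Espinoza, so that assignment is forced.
Picking the cheapest available guard for each shift independently would cost £258, but that ignores the shift limits.
An optimal schedule: Thu morning→Kapoor, Thu afternoon→Espinoza, Thu evening→Ivanova, Fri morning→Kapoor, Fri afternoon→Ivanova, Fri evening→Kapoor, Sat morning→Espinoza.
Total: 39 + 34 + 49 + 39 + 49 + 39 + 34 = £283.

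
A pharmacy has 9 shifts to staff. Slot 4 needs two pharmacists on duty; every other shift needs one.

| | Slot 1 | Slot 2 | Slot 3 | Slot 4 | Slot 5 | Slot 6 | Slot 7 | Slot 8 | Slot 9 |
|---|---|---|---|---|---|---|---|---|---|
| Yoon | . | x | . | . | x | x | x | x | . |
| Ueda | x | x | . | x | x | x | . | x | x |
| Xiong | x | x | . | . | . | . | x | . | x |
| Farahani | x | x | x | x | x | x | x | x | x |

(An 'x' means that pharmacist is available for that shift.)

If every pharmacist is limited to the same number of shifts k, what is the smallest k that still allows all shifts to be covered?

3

With 4 pharmacists and 10 worker-slots to fill, someone must work at least ⌈10/4⌉ = 3 shifts, so k ≥ 3.
k = 3 works: Slot 1→Ueda, Slot 2→Xiong, Slot 3→Farahani, Slot 4→Ueda+Farahani, Slot 5→Yoon, Slot 6→Yoon, Slot 7→Yoon, Slot 8→Ueda, Slot 9→Xiong.
Loads: Yoon 3, Ueda 3, Xiong 2, Farahani 2 — all ≤ 3.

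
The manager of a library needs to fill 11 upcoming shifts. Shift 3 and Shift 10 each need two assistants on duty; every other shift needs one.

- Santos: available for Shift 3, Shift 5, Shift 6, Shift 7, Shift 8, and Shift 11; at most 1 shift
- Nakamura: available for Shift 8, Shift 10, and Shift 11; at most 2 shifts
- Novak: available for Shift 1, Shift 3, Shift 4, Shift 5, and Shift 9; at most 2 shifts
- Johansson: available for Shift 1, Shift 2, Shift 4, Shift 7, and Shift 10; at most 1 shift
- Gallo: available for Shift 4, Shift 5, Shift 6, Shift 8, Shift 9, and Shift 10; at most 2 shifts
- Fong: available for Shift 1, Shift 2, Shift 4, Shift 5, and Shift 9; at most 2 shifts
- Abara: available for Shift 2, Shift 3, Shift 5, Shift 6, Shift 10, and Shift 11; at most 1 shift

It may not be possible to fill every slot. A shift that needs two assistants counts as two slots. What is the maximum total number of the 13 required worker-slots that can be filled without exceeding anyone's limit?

11

Total capacity across all assistants is 1+2+2+1+2+2+1 = 11, and 13 slots are needed, so at most 11 can be filled.
An assignment achieving 11: Shift 1→Novak, Shift 2→Johansson, Shift 3→Novak+Abara, Shift 4→Fong, Shift 5→Fong, Shift 6→Gallo, Shift 7→Santos, Shift 8→Nakamura, Shift 9→Gallo, Shift 11→Nakamura.
Loads: Santos 1/1, Nakamura 2/2, Novak 2/2, Johansson 1/1, Gallo 2/2, Fong 2/2, Abara 1/1.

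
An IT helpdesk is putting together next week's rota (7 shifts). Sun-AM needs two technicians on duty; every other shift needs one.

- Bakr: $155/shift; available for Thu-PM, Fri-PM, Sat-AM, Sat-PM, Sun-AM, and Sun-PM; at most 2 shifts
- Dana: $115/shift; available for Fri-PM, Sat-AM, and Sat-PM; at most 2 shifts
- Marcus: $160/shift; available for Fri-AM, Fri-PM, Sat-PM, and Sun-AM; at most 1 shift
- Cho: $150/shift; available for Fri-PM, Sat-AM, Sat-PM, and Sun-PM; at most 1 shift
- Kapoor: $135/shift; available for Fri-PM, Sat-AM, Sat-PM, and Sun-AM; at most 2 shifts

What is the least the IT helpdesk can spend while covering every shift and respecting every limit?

$1120

Thu-PM can only be covered by Bakr, so that assignment is forced.
Fri-AM can only be covered by Marcus, so that assignment is forced.
Picking the cheapest available technician for each shift independently would cost $1100, but that ignores the shift limits.
An optimal schedule: Thu-PM→Bakr, Fri-AM→Marcus, Fri-PM→Dana, Sat-AM→Dana, Sat-PM→Kapoor, Sun-AM→Bakr+Kapoor, Sun-PM→Cho.
Total: 155 + 160 + 115 + 115 + 135 + 155 + 135 + 150 = $1120.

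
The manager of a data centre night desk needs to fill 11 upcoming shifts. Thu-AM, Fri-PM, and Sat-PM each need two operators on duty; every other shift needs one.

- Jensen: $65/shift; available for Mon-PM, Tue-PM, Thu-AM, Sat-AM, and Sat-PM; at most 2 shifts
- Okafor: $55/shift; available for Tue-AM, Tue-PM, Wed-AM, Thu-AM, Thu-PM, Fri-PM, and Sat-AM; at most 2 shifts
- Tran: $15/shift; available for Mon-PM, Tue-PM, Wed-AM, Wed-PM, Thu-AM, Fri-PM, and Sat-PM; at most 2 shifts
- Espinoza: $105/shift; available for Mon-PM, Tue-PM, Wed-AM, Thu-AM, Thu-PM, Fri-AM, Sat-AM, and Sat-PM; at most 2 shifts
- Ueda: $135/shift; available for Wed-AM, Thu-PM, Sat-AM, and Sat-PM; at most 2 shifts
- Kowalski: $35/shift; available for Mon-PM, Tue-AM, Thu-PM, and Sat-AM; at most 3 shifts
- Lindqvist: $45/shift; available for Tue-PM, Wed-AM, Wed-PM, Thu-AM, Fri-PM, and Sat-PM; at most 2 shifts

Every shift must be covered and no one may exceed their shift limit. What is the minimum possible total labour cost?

Fri-AM can only be covered by Espinoza, so that assignment is forced.
Picking the cheapest available operator for each shift independently would cost $450, but that ignores the shift limits.
An optimal schedule: Mon-PM→Kowalski, Tue-AM→Kowalski, Tue-PM→Lindqvist, Wed-AM→Okafor, Wed-PM→Tran, Thu-AM→Jensen+Espinoza, Thu-PM→Kowalski, Fri-AM→Espinoza, Fri-PM→Tran+Lindqvist, Sat-AM→Okafor, Sat-PM→Jensen+Ueda.
Total: 35 + 35 + 45 + 55 + 15 + 65 + 105 + 35 + 105 + 15 + 45 + 55 + 65 + 135 = $810.

$810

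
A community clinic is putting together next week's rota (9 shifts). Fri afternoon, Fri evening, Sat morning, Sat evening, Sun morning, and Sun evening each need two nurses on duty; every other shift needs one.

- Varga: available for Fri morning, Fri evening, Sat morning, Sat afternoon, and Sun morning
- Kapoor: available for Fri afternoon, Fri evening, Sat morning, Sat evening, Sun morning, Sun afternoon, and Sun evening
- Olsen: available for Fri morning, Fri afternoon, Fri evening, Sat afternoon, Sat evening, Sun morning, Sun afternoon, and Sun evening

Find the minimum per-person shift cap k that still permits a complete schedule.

With 3 nurses and 15 worker-slots to fill, someone must work at least ⌈15/3⌉ = 5 shifts, so k ≥ 5.
k = 5 works: Fri morning→Varga, Fri afternoon→Kapoor+Olsen, Fri evening→Varga+Olsen, Sat morning→Varga+Kapoor, Sat afternoon→Varga, Sat evening→Kapoor+Olsen, Sun morning→Varga+Olsen, Sun afternoon→Kapoor, Sun evening→Kapoor+Olsen.
Loads: Varga 5, Kapoor 5, Olsen 5 — all ≤ 5.

5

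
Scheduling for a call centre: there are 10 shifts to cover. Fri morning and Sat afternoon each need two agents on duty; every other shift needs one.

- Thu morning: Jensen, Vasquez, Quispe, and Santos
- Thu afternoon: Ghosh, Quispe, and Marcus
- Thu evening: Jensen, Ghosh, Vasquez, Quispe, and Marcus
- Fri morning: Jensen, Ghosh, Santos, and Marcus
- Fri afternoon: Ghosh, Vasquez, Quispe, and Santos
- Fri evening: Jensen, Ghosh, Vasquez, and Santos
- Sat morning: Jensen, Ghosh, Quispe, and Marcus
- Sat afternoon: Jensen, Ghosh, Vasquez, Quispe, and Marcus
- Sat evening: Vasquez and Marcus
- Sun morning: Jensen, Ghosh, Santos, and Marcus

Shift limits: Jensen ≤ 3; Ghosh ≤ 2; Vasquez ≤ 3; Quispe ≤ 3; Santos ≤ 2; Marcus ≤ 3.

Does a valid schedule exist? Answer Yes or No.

One valid schedule: Thu morning→Jensen, Thu afternoon→Ghosh, Thu evening→Vasquez, Fri morning→Santos+Marcus, Fri afternoon→Ghosh, Fri evening→Jensen, Sat morning→Jensen, Sat afternoon→Vasquez+Quispe, Sat evening→Vasquez, Sun morning→Santos.
Loads: Jensen 3/3, Ghosh 2/2, Vasquez 3/3, Quispe 1/3, Santos 2/2, Marcus 1/3 — all within limits.

Yes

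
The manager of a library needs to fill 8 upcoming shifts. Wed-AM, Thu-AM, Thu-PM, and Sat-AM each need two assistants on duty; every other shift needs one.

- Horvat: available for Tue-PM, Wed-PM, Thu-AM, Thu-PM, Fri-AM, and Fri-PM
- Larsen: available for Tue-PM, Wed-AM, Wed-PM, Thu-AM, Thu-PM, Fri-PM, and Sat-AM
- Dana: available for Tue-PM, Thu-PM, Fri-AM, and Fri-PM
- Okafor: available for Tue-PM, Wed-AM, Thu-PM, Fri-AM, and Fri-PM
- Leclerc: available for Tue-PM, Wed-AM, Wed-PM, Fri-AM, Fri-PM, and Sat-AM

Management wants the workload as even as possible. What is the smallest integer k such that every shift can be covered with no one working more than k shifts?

With 5 assistants and 12 worker-slots to fill, someone must work at least ⌈12/5⌉ = 3 shifts, so k ≥ 3.
k = 3 works: Tue-PM→Dana, Wed-AM→Larsen+Okafor, Wed-PM→Horvat, Thu-AM→Horvat+Larsen, Thu-PM→Dana+Okafor, Fri-AM→Horvat, Fri-PM→Dana, Sat-AM→Larsen+Leclerc.
Loads: Horvat 3, Larsen 3, Dana 3, Okafor 2, Leclerc 1 — all ≤ 3.

3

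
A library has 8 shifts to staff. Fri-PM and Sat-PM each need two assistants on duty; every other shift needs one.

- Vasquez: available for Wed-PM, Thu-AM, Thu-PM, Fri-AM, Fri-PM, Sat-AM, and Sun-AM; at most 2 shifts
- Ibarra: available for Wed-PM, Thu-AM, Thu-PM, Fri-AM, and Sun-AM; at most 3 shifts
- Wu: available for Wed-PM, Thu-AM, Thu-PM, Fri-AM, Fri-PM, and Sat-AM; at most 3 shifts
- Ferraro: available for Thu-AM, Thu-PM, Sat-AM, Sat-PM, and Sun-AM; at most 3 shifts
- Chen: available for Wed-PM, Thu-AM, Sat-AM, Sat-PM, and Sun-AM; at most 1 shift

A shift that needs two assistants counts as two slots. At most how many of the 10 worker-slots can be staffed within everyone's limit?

Total capacity across all assistants is 2+3+3+3+1 = 12, and 10 slots are needed, so at most 10 can be filled.
An assignment achieving 10: Wed-PM→Ibarra, Thu-AM→Wu, Thu-PM→Ibarra, Fri-AM→Vasquez, Fri-PM→Vasquez+Wu, Sat-AM→Wu, Sat-PM→Ferraro+Chen, Sun-AM→Ibarra.
Loads: Vasquez 2/2, Ibarra 3/3, Wu 3/3, Ferraro 1/3, Chen 1/1.

10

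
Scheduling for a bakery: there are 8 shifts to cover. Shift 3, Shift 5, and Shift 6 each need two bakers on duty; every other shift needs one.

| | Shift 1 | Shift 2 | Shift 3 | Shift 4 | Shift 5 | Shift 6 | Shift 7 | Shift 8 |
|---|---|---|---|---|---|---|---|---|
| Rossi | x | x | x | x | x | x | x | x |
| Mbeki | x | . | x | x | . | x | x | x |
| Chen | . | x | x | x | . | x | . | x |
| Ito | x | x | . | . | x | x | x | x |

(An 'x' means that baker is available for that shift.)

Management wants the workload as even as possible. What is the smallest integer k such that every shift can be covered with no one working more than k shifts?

With 4 bakers and 11 worker-slots to fill, someone must work at least ⌈11/4⌉ = 3 shifts, so k ≥ 3.
k = 3 works: Shift 1→Rossi, Shift 2→Rossi, Shift 3→Mbeki+Chen, Shift 4→Mbeki, Shift 5→Rossi+Ito, Shift 6→Chen+Ito, Shift 7→Mbeki, Shift 8→Chen.
Loads: Rossi 3, Mbeki 3, Chen 3, Ito 2 — all ≤ 3.

3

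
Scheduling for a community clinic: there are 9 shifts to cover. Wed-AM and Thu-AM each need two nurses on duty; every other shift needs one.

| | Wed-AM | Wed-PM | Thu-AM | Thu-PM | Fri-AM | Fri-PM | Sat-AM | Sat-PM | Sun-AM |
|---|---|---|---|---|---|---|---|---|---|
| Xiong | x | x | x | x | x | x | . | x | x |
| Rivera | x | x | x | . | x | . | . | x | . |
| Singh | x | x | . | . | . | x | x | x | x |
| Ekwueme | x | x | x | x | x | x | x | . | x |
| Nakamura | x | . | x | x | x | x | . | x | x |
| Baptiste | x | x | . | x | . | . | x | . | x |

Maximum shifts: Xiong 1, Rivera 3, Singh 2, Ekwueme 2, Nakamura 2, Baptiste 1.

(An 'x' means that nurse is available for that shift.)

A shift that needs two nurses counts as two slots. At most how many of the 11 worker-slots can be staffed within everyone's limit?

11

Total capacity across all nurses is 1+3+2+2+2+1 = 11, and 11 slots are needed, so at most 11 can be filled.
An assignment achieving 11: Wed-AM→Nakamura+Baptiste, Wed-PM→Ekwueme, Thu-AM→Xiong+Rivera, Thu-PM→Ekwueme, Fri-AM→Rivera, Fri-PM→Singh, Sat-AM→Singh, Sat-PM→Rivera, Sun-AM→Nakamura.
Loads: Xiong 1/1, Rivera 3/3, Singh 2/2, Ekwueme 2/2, Nakamura 2/2, Baptiste 1/1.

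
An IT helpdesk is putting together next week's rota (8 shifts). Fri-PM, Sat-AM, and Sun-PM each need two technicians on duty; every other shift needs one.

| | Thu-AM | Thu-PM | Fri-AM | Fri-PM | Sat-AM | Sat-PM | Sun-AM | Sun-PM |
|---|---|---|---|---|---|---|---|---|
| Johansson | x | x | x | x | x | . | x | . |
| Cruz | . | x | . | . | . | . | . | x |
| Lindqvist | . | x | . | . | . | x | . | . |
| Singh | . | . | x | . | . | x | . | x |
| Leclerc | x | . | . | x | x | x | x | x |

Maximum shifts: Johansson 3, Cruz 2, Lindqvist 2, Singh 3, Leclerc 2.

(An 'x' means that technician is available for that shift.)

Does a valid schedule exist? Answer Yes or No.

Total capacity is 12 and 11 slots are needed, so capacity alone doesn't rule it out.
Shifts {Thu-AM, Fri-PM, Sat-AM, Sun-AM} need 6 worker-slots in total, but the technicians available for any of those shifts (Johansson and Leclerc) can supply at most 5 among them. So no valid schedule exists.

No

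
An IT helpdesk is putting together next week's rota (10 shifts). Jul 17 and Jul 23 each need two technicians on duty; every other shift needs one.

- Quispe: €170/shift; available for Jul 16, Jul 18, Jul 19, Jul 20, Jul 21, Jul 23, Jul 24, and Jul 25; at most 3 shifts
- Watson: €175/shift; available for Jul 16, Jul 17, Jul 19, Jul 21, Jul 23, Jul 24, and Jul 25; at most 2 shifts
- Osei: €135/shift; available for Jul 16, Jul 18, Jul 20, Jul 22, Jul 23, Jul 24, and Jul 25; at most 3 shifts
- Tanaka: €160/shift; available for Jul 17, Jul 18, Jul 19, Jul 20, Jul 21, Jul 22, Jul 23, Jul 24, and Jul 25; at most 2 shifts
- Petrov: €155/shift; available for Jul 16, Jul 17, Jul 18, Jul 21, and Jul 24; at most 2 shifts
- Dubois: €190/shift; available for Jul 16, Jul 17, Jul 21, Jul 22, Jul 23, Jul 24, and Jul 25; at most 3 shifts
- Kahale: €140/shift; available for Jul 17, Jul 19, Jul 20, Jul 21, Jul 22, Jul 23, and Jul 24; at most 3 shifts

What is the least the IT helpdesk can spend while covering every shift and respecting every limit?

€1795

Picking the cheapest available technician for each shift independently would cost €1660, but that ignores the shift limits.
An optimal schedule: Jul 16→Petrov, Jul 17→Kahale+Petrov, Jul 18→Osei, Jul 19→Kahale, Jul 20→Osei, Jul 21→Kahale, Jul 22→Osei, Jul 23→Tanaka+Quispe, Jul 24→Quispe, Jul 25→Tanaka.
Total: 155 + 140 + 155 + 135 + 140 + 135 + 140 + 135 + 160 + 170 + 170 + 160 = €1795.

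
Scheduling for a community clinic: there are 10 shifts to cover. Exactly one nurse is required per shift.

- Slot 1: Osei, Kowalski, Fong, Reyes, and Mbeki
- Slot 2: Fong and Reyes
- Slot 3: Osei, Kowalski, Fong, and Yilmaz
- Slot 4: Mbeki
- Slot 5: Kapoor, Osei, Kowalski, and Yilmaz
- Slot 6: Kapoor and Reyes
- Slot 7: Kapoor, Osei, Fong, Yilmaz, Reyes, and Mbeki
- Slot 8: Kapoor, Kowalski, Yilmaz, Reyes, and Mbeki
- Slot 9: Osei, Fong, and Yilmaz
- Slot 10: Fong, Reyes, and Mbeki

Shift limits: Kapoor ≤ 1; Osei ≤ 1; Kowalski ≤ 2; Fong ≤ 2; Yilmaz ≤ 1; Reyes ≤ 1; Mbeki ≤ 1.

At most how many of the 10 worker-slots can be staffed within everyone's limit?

9

Total capacity across all nurses is 1+1+2+2+1+1+1 = 9, and 10 slots are needed, so at most 9 can be filled.
An assignment achieving 9: Slot 1→Reyes, Slot 2→Fong, Slot 3→Kowalski, Slot 4→Mbeki, Slot 5→Kowalski, Slot 6→Kapoor, Slot 8→Yilmaz, Slot 9→Osei, Slot 10→Fong.
Loads: Kapoor 1/1, Osei 1/1, Kowalski 2/2, Fong 2/2, Yilmaz 1/1, Reyes 1/1, Mbeki 1/1.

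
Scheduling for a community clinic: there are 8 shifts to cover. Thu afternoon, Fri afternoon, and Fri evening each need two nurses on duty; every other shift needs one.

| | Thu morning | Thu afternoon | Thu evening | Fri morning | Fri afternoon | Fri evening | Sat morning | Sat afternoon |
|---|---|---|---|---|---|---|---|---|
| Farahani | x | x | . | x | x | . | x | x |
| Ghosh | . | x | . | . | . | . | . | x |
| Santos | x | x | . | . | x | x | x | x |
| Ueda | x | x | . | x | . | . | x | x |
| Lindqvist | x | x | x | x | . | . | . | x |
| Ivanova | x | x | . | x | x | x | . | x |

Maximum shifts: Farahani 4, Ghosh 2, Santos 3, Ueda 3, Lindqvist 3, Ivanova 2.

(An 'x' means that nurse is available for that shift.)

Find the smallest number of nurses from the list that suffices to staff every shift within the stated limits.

11 slots to fill and no one can take more than 4, so at least ⌈11/4⌉ = 3 nurses are needed.
Any 3 nurses together have capacity at most 4+3+3 = 10 < 11 slots, so 3 can never suffice.
Farahani, Santos, Lindqvist, and Ivanova alone can cover everything: Thu morning→Farahani, Thu afternoon→Lindqvist+Ivanova, Thu evening→Lindqvist, Fri morning→Farahani, Fri afternoon→Farahani+Santos, Fri evening→Santos+Ivanova, Sat morning→Farahani, Sat afternoon→Santos.

4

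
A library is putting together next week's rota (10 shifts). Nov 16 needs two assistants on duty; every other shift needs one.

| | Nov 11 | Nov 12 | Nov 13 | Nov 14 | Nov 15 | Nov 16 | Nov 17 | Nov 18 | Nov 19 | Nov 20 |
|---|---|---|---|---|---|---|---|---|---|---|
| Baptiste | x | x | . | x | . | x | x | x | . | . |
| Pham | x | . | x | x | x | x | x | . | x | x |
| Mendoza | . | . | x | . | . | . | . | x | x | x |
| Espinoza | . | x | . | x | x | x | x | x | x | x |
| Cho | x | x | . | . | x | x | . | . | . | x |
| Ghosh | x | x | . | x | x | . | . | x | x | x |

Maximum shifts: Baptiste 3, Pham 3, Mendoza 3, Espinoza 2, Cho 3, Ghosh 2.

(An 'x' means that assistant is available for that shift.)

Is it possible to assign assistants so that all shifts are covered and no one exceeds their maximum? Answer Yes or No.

One valid schedule: Nov 11→Baptiste, Nov 12→Baptiste, Nov 13→Pham, Nov 14→Pham, Nov 15→Pham, Nov 16→Espinoza+Cho, Nov 17→Baptiste, Nov 18→Mendoza, Nov 19→Mendoza, Nov 20→Mendoza.
Loads: Baptiste 3/3, Pham 3/3, Mendoza 3/3, Espinoza 1/2, Cho 1/3, Ghosh 0/2 — all within limits.

Yes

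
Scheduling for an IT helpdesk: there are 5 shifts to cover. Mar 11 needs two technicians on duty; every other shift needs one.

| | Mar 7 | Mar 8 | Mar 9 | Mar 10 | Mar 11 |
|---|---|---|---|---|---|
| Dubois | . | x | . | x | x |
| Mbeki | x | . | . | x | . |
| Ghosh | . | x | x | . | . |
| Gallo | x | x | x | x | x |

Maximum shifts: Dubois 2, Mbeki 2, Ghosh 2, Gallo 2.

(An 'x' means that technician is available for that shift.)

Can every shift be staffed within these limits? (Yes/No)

Yes

Mar 11 can only be covered by Dubois and Gallo, so that assignment is forced.
One valid schedule: Mar 7→Mbeki, Mar 8→Dubois, Mar 9→Ghosh, Mar 10→Mbeki, Mar 11→Dubois+Gallo.
Loads: Dubois 2/2, Mbeki 2/2, Ghosh 1/2, Gallo 1/2 — all within limits.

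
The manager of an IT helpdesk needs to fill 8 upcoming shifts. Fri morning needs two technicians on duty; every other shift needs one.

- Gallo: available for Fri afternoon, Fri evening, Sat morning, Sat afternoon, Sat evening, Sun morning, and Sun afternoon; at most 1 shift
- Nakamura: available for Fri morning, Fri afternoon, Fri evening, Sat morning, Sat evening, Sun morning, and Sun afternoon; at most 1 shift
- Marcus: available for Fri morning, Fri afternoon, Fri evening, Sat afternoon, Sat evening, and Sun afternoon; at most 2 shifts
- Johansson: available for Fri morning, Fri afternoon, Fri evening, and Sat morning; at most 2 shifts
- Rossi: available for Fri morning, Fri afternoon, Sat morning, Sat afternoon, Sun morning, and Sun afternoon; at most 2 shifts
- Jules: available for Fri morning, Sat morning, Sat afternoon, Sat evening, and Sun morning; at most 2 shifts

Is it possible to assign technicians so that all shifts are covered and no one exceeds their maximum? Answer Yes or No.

Yes

One valid schedule: Fri morning→Rossi+Jules, Fri afternoon→Johansson, Fri evening→Gallo, Sat morning→Johansson, Sat afternoon→Marcus, Sat evening→Nakamura, Sun morning→Rossi, Sun afternoon→Marcus.
Loads: Gallo 1/1, Nakamura 1/1, Marcus 2/2, Johansson 2/2, Rossi 2/2, Jules 1/2 — all within limits.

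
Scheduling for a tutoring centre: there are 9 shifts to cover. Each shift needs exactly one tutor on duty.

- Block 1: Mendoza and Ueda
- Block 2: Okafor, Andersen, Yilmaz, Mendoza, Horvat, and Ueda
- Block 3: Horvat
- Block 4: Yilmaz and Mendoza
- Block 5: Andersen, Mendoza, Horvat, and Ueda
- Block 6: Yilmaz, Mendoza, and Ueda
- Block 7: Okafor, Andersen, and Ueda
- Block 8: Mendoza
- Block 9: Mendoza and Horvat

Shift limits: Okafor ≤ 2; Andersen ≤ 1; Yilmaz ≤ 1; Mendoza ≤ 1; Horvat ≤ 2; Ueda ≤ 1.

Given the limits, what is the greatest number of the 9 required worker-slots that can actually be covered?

8

Total capacity across all tutors is 2+1+1+1+2+1 = 8, and 9 slots are needed, so at most 8 can be filled.
An assignment achieving 8: Block 1→Ueda, Block 2→Okafor, Block 3→Horvat, Block 4→Yilmaz, Block 5→Andersen, Block 7→Okafor, Block 8→Mendoza, Block 9→Horvat.
Loads: Okafor 2/2, Andersen 1/1, Yilmaz 1/1, Mendoza 1/1, Horvat 2/2, Ueda 1/1.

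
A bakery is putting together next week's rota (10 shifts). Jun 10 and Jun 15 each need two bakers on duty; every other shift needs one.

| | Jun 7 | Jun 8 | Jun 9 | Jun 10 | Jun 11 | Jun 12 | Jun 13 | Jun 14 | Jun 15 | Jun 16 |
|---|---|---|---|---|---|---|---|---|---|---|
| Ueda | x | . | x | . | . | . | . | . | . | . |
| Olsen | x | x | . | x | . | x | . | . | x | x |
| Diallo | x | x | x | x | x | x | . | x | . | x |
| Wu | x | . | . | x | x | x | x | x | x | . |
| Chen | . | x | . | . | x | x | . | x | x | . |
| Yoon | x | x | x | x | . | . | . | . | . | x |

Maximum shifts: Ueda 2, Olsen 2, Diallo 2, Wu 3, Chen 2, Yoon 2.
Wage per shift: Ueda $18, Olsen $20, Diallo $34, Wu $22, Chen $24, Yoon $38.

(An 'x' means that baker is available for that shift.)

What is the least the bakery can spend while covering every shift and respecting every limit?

$296

Jun 13 can only be covered by Wu, so that assignment is forced.
Picking the cheapest available baker for each shift independently would cost $246, but that ignores the shift limits.
An optimal schedule: Jun 7→Ueda, Jun 8→Chen, Jun 9→Ueda, Jun 10→Wu+Yoon, Jun 11→Diallo, Jun 12→Chen, Jun 13→Wu, Jun 14→Diallo, Jun 15→Olsen+Wu, Jun 16→Olsen.
Total: 18 + 24 + 18 + 22 + 38 + 34 + 24 + 22 + 34 + 20 + 22 + 20 = $296.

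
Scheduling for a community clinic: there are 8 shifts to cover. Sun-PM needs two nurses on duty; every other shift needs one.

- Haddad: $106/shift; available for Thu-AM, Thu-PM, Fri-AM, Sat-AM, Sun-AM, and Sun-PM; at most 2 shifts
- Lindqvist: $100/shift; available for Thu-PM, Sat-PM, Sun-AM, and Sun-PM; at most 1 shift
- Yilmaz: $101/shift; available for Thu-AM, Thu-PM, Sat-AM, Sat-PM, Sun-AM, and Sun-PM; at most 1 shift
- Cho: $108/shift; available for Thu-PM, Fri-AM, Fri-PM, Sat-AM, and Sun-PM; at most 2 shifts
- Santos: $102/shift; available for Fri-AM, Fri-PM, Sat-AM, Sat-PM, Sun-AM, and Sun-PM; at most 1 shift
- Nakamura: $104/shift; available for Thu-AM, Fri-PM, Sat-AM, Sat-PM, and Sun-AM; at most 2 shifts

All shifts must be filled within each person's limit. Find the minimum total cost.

Picking the cheapest available nurse for each shift independently would cost $907, but that ignores the shift limits.
An optimal schedule: Thu-AM→Haddad, Thu-PM→Lindqvist, Fri-AM→Haddad, Fri-PM→Cho, Sat-AM→Nakamura, Sat-PM→Yilmaz, Sun-AM→Nakamura, Sun-PM→Cho+Santos.
Total: 106 + 100 + 106 + 108 + 104 + 101 + 104 + 108 + 102 = $939.

$939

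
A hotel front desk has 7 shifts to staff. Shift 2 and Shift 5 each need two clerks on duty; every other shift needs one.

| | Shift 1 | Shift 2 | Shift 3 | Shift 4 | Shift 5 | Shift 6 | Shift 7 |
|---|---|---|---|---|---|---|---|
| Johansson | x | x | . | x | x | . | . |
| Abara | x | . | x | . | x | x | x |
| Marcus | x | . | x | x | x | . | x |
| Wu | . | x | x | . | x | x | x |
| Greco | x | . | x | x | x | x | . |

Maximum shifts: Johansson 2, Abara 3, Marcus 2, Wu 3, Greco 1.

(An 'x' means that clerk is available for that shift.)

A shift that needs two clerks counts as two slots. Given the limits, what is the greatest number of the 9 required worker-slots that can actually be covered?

9

Total capacity across all clerks is 2+3+2+3+1 = 11, and 9 slots are needed, so at most 9 can be filled.
An assignment achieving 9: Shift 1→Abara, Shift 2→Johansson+Wu, Shift 3→Marcus, Shift 4→Johansson, Shift 5→Marcus+Wu, Shift 6→Abara, Shift 7→Abara.
Loads: Johansson 2/2, Abara 3/3, Marcus 2/2, Wu 2/3, Greco 0/1.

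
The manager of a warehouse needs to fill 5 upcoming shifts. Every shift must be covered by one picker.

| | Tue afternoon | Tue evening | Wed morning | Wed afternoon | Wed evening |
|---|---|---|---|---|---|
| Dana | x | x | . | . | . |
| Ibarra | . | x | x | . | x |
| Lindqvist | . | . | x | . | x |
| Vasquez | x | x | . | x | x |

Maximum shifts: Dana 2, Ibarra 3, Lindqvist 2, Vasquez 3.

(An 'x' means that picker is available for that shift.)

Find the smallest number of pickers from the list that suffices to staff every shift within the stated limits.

5 slots to fill and no one can take more than 3, so at least ⌈5/3⌉ = 2 pickers are needed.
Ibarra and Vasquez alone can cover everything: Tue afternoon→Vasquez, Tue evening→Ibarra, Wed morning→Ibarra, Wed afternoon→Vasquez, Wed evening→Ibarra.

2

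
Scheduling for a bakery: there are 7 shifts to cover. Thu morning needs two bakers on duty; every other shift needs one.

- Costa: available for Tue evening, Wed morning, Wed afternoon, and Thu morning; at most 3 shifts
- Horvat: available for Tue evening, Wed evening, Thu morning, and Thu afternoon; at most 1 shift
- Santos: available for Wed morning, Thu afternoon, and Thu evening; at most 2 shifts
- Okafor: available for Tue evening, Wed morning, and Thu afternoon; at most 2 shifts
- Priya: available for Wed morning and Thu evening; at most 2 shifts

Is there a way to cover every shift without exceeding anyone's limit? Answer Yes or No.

Total capacity is 10 and 8 slots are needed, so capacity alone doesn't rule it out.
Shifts {Wed evening, Thu morning} need 3 worker-slots in total, but the bakers available for any of those shifts (Costa and Horvat) can supply at most 2 among them. So no valid schedule exists.

No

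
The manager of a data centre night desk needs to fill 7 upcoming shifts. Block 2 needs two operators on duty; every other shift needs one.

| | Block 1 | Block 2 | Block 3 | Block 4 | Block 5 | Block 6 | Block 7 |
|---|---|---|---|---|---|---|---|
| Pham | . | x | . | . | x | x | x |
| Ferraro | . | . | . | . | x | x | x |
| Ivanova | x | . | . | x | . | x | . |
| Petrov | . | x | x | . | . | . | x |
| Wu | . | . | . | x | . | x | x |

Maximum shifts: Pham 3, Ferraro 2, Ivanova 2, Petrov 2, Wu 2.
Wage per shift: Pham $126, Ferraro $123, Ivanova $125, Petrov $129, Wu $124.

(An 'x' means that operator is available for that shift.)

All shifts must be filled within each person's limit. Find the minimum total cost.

$1003

Block 1 can only be covered by Ivanova, so that assignment is forced.
Block 2 can only be covered by Pham and Petrov, so that assignment is forced.
Block 3 can only be covered by Petrov, so that assignment is forced.
Picking the cheapest available operator for each shift independently would cost $1002, but that ignores the shift limits.
An optimal schedule: Block 1→Ivanova, Block 2→Pham+Petrov, Block 3→Petrov, Block 4→Wu, Block 5→Ferraro, Block 6→Ferraro, Block 7→Wu.
Total: 125 + 126 + 129 + 129 + 124 + 123 + 123 + 124 = $1003.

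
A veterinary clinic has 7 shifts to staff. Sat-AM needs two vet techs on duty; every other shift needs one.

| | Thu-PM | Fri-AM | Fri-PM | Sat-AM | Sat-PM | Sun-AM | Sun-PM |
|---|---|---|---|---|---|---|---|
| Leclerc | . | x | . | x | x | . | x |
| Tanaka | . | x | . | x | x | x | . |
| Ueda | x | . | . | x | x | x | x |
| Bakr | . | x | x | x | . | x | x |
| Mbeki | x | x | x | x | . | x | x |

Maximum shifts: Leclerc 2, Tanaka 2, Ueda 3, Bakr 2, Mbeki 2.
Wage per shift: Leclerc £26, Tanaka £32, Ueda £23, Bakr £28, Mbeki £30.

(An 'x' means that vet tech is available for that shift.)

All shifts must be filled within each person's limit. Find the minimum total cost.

Picking the cheapest available vet tech for each shift independently would cost £195, but that ignores the shift limits.
An optimal schedule: Thu-PM→Ueda, Fri-AM→Leclerc, Fri-PM→Bakr, Sat-AM→Bakr+Mbeki, Sat-PM→Ueda, Sun-AM→Ueda, Sun-PM→Leclerc.
Total: 23 + 26 + 28 + 28 + 30 + 23 + 23 + 26 = £207.

£207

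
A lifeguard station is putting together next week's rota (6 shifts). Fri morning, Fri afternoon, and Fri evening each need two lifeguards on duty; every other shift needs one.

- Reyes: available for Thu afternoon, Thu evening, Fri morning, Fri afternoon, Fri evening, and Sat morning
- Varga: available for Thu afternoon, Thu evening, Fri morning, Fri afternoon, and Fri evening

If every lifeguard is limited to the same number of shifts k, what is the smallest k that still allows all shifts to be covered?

5

With 2 lifeguards and 9 worker-slots to fill, someone must work at least ⌈9/2⌉ = 5 shifts, so k ≥ 5.
k = 5 works: Thu afternoon→Reyes, Thu evening→Varga, Fri morning→Reyes+Varga, Fri afternoon→Reyes+Varga, Fri evening→Reyes+Varga, Sat morning→Reyes.
Loads: Reyes 5, Varga 4 — all ≤ 5.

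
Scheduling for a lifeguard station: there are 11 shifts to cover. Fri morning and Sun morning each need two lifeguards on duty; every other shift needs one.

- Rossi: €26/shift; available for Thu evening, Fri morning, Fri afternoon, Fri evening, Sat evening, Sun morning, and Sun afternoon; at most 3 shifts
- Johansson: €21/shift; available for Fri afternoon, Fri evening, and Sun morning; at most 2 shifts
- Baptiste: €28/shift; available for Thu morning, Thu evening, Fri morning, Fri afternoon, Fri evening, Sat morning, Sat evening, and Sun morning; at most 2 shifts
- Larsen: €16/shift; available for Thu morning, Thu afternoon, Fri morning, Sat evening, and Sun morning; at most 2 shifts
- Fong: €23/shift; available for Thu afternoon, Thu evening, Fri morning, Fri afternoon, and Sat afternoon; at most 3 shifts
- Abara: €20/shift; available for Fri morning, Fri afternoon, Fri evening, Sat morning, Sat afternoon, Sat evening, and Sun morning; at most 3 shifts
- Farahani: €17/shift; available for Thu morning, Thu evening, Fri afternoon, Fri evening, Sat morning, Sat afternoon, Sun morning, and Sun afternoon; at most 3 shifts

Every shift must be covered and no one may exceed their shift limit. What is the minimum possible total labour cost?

Picking the cheapest available lifeguard for each shift independently would cost €219, but that ignores the shift limits.
An optimal schedule: Thu morning→Larsen, Thu afternoon→Larsen, Thu evening→Fong, Fri morning→Abara+Fong, Fri afternoon→Fong, Fri evening→Johansson, Sat morning→Farahani, Sat afternoon→Farahani, Sat evening→Abara, Sun morning→Abara+Johansson, Sun afternoon→Farahani.
Total: 16 + 16 + 23 + 20 + 23 + 23 + 21 + 17 + 17 + 20 + 20 + 21 + 17 = €254.

€254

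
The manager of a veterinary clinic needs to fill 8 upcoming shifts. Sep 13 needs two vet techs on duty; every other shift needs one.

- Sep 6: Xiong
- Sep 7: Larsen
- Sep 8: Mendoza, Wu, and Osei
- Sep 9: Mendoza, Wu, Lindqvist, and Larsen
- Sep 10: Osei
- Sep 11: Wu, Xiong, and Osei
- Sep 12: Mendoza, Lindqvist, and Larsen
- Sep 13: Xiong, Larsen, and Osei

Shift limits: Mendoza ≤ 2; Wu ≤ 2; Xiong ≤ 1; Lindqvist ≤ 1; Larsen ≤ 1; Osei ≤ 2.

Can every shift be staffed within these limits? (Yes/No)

No

Total capacity is 9 and 9 slots are needed, so capacity alone doesn't rule it out.
Shifts {Sep 6, Sep 7, Sep 13} need 4 worker-slots in total, but the vet techs available for any of those shifts (Xiong, Larsen, and Osei) can supply at most 3 among them. So no valid schedule exists.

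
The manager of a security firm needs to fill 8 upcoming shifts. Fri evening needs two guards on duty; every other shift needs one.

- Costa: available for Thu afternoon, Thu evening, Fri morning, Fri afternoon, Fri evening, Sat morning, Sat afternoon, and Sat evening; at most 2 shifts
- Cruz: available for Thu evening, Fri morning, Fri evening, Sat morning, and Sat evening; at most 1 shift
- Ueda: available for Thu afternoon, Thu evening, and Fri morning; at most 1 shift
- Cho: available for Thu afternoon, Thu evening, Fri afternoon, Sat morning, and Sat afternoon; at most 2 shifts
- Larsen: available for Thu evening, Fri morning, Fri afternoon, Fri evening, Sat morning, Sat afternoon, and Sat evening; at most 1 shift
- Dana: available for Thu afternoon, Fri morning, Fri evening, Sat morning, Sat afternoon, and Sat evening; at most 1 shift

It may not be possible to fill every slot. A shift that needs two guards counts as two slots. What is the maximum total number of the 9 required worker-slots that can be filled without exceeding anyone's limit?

8

Total capacity across all guards is 2+1+1+2+1+1 = 8, and 9 slots are needed, so at most 8 can be filled.
An assignment achieving 8: Thu afternoon→Costa, Thu evening→Ueda, Fri afternoon→Costa, Fri evening→Cruz+Larsen, Sat morning→Cho, Sat afternoon→Cho, Sat evening→Dana.
Loads: Costa 2/2, Cruz 1/1, Ueda 1/1, Cho 2/2, Larsen 1/1, Dana 1/1.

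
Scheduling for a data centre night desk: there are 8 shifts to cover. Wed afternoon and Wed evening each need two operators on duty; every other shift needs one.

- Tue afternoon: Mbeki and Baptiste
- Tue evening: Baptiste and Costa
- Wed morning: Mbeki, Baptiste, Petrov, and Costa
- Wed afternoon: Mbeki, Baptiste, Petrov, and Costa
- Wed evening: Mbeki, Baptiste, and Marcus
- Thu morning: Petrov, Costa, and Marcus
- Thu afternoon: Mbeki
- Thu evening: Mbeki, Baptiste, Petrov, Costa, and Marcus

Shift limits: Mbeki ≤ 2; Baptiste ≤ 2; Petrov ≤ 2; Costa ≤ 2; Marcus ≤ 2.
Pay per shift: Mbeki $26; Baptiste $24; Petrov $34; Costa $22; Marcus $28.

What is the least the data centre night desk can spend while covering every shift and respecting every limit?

$268

Thu afternoon can only be covered by Mbeki, so that assignment is forced.
Picking the cheapest available operator for each shift independently would cost $234, but that ignores the shift limits.
An optimal schedule: Tue afternoon→Mbeki, Tue evening→Baptiste, Wed morning→Costa, Wed afternoon→Petrov+Costa, Wed evening→Baptiste+Marcus, Thu morning→Petrov, Thu afternoon→Mbeki, Thu evening→Marcus.
Total: 26 + 24 + 22 + 34 + 22 + 24 + 28 + 34 + 26 + 28 = $268.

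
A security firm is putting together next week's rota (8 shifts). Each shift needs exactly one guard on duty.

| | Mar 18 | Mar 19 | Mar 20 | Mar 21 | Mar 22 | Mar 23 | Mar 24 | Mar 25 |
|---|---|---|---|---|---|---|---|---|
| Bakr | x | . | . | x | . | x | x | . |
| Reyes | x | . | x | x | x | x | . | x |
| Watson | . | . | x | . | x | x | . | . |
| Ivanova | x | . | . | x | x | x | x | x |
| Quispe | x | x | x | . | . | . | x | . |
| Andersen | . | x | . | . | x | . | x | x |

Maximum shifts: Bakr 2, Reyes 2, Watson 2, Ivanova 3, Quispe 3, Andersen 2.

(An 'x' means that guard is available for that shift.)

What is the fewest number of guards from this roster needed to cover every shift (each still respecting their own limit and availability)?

8 slots to fill and no one can take more than 3, so at least ⌈8/3⌉ = 3 guards are needed.
Bakr, Ivanova, and Quispe alone can cover everything: Mar 18→Ivanova, Mar 19→Quispe, Mar 20→Quispe, Mar 21→Bakr, Mar 22→Ivanova, Mar 23→Bakr, Mar 24→Quispe, Mar 25→Ivanova.

3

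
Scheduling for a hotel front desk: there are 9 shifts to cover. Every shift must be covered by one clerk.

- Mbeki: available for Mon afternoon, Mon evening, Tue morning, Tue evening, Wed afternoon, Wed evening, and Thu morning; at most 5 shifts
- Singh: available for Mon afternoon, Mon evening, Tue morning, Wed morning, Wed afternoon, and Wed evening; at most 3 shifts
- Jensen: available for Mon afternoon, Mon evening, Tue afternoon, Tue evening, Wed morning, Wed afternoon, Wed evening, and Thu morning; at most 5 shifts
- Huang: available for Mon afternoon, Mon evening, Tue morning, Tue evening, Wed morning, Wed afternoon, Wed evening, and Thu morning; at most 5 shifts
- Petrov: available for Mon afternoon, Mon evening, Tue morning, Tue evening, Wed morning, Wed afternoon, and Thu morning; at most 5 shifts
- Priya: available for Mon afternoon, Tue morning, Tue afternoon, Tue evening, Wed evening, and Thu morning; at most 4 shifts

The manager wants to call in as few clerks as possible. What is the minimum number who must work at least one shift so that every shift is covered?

9 slots to fill and no one can take more than 5, so at least ⌈9/5⌉ = 2 clerks are needed.
Mbeki and Jensen alone can cover everything: Mon afternoon→Mbeki, Mon evening→Mbeki, Tue morning→Mbeki, Tue afternoon→Jensen, Tue evening→Mbeki, Wed morning→Jensen, Wed afternoon→Mbeki, Wed evening→Jensen, Thu morning→Jensen.

2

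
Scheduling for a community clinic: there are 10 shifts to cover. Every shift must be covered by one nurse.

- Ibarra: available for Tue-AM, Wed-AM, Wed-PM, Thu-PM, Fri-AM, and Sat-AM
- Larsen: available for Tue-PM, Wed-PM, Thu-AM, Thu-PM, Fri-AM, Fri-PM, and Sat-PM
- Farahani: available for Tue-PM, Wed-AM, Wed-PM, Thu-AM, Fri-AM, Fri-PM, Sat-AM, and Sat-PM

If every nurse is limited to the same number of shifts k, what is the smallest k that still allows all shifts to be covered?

With 3 nurses and 10 worker-slots to fill, someone must work at least ⌈10/3⌉ = 4 shifts, so k ≥ 4.
k = 4 works: Tue-AM→Ibarra, Tue-PM→Larsen, Wed-AM→Ibarra, Wed-PM→Farahani, Thu-AM→Larsen, Thu-PM→Ibarra, Fri-AM→Farahani, Fri-PM→Larsen, Sat-AM→Ibarra, Sat-PM→Larsen.
Loads: Ibarra 4, Larsen 4, Farahani 2 — all ≤ 4.

4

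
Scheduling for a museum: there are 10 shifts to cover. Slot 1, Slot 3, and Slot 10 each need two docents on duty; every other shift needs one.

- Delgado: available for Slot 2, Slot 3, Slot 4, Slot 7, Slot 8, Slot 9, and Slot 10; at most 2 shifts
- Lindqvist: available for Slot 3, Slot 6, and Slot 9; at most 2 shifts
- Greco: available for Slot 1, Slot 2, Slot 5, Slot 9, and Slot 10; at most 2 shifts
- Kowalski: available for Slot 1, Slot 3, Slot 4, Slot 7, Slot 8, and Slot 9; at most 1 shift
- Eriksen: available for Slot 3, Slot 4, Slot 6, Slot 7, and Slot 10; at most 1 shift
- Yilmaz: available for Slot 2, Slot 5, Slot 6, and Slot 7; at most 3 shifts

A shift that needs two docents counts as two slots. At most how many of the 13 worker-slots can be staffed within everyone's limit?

11

Total capacity across all docents is 2+2+2+1+1+3 = 11, and 13 slots are needed, so at most 11 can be filled.
An assignment achieving 11: Slot 1→Greco+Kowalski, Slot 2→Yilmaz, Slot 3→Lindqvist, Slot 4→Delgado, Slot 5→Greco, Slot 6→Yilmaz, Slot 7→Yilmaz, Slot 8→Delgado, Slot 9→Lindqvist, Slot 10→Eriksen.
Loads: Delgado 2/2, Lindqvist 2/2, Greco 2/2, Kowalski 1/1, Eriksen 1/1, Yilmaz 3/3.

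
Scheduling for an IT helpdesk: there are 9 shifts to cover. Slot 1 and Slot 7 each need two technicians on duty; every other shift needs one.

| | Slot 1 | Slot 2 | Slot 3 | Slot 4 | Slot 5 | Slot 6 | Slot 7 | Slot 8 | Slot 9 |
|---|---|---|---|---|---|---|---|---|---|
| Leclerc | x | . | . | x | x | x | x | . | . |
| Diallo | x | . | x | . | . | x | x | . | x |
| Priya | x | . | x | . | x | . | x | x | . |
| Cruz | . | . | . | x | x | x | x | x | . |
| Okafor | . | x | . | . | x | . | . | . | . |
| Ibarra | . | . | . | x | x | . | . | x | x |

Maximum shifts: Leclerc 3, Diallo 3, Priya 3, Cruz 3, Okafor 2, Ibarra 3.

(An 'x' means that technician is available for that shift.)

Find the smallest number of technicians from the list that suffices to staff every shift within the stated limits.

4

11 slots to fill and no one can take more than 3, so at least ⌈11/3⌉ = 4 technicians are needed.
Leclerc, Diallo, Priya, and Okafor alone can cover everything: Slot 1→Leclerc+Priya, Slot 2→Okafor, Slot 3→Diallo, Slot 4→Leclerc, Slot 5→Okafor, Slot 6→Leclerc, Slot 7→Diallo+Priya, Slot 8→Priya, Slot 9→Diallo.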